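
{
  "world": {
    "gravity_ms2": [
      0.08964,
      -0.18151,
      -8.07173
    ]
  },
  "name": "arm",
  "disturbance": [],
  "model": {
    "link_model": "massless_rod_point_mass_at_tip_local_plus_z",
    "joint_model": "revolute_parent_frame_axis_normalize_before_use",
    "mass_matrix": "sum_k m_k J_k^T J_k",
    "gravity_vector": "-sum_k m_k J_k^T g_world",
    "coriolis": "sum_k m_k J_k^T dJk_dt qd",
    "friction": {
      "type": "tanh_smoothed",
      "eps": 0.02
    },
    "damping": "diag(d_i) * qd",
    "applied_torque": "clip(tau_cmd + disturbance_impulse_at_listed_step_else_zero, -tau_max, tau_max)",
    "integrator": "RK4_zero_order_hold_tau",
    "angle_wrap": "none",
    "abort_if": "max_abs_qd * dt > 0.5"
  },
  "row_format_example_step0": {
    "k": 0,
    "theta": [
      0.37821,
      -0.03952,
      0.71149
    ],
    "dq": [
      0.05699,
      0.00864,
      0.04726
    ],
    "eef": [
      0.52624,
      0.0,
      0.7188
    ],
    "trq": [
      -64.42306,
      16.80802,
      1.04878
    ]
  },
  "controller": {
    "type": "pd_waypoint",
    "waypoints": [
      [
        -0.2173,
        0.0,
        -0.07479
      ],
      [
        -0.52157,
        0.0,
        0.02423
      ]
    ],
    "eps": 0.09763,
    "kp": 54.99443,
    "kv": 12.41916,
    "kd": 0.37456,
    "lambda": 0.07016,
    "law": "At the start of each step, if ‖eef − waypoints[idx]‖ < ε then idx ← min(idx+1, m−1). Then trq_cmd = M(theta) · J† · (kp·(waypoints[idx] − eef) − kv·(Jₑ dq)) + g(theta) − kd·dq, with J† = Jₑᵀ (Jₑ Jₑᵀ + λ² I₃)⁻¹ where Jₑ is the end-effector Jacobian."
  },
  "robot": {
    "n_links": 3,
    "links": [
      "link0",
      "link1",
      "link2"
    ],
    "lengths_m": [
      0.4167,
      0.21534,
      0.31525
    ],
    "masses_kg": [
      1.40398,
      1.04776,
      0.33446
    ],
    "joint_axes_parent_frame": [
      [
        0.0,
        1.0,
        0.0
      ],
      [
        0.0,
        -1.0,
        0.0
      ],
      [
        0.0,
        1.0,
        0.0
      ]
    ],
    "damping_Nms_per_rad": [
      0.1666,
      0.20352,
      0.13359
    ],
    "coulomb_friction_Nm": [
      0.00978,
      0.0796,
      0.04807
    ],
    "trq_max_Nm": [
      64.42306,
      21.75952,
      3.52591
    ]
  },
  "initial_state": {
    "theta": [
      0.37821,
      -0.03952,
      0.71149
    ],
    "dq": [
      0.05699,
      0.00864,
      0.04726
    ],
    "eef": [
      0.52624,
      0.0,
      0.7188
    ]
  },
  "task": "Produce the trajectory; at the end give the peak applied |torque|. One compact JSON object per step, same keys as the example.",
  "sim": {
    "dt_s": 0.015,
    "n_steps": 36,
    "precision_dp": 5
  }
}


{"k":1,"theta":[0.3733,-0.02174,0.75815],"dq":[-0.74117,2.18334,5.89291],"eef":[0.523,0.0,0.71462],"trq":[-64.42306,13.02753,-1.22418]}
{"k":2,"theta":[0.34875,-0.01068,0.84188],"dq":[-2.50675,-0.60222,5.35106],"eef":[0.51211,0.0,0.70705],"trq":[-58.65417,10.66445,-0.55882]}
{"k":3,"theta":[0.29886,-0.0396,0.91854],"dq":[-4.12637,-3.18471,4.88382],"eef":[0.49404,0.0,0.69866],"trq":[-42.78188,8.20731,-0.05607]}
{"k":4,"theta":[0.22976,-0.09522,0.99366],"dq":[-5.08052,-4.20775,5.09865],"eef":[0.46894,0.0,0.68847],"trq":[-27.79108,5.4159,0.05089]}
{"k":5,"theta":[0.14977,-0.16078,1.07078],"dq":[-5.58264,-4.51722,5.16508],"eef":[0.43759,0.0,0.67645],"trq":[-15.37273,2.93965,0.11747]}
{"k":6,"theta":[0.06466,-0.22775,1.14774],"dq":[-5.76825,-4.40392,5.092],"eef":[0.40156,0.0,0.6631],"trq":[-5.8612,0.97407,0.14327]}
{"k":7,"theta":[-0.02169,-0.29135,1.22286],"dq":[-5.75008,-4.07557,4.92835],"eef":[0.36261,0.0,0.64881],"trq":[1.06985,-0.47594,0.13097]}
{"k":8,"theta":[-0.10685,-0.34939,1.2951],"dq":[-5.61017,-3.6705,4.71049],"eef":[0.32236,0.0,0.63381],"trq":[5.95186,-1.48399,0.09158]}
{"k":9,"theta":[-0.18939,-0.40132,1.36387],"dq":[-5.40223,-3.26644,4.46624],"eef":[0.2821,0.0,0.61819],"trq":[9.29912,-2.1433,0.03467]}
{"k":10,"theta":[-0.26855,-0.44747,1.42894],"dq":[-5.15961,-2.90056,4.21581],"eef":[0.24279,0.0,0.60199],"trq":[11.53423,-2.54029,-0.03335]}
{"k":11,"theta":[-0.34397,-0.48851,1.49031],"dq":[-4.90255,-2.58676,3.97235],"eef":[0.2051,0.0,0.58521],"trq":[12.9803,-2.74622,-0.10825]}
{"k":12,"theta":[-0.41552,-0.52525,1.54814],"dq":[-4.64317,-2.32674,3.74316],"eef":[0.16943,0.0,0.56787],"trq":[13.87566,-2.81672,-0.18697]}
{"k":13,"theta":[-0.48322,-0.55847,1.60267],"dq":[-4.38858,-2.11629,3.5314],"eef":[0.13602,0.0,0.55001],"trq":[14.39258,-2.79401,-0.26705]}
{"k":14,"theta":[-0.54718,-0.58886,1.65417],"dq":[-4.14277,-1.94878,3.33757],"eef":[0.10496,0.0,0.53169],"trq":[14.65378,-2.70954,-0.3464]}
{"k":15,"theta":[-0.60752,-0.61701,1.70289],"dq":[-3.90779,-1.817,3.1606],"eef":[0.07627,0.0,0.51298],"trq":[14.7457,-2.58643,-0.42322]}
{"k":16,"theta":[-0.66444,-0.64341,1.74907],"dq":[-3.68448,-1.71411,2.99866],"eef":[0.04989,0.0,0.49398],"trq":[14.72841,-2.44135,-0.49602]}
{"k":17,"theta":[-0.7181,-0.66844,1.79292],"dq":[-3.47295,-1.63407,2.84969],"eef":[0.02572,0.0,0.47477],"trq":[14.64312,-2.28613,-0.56363]}
{"k":18,"theta":[-0.76867,-0.69242,1.83462],"dq":[-3.27285,-1.57177,2.71168],"eef":[0.00364,0.0,0.45547],"trq":[14.51765,-2.12893,-0.62521]}
{"k":19,"theta":[-0.81632,-0.71557,1.87433],"dq":[-3.08363,-1.52306,2.58283],"eef":[-0.01649,0.0,0.43616],"trq":[14.37036,-1.97522,-0.68023]}
{"k":20,"theta":[-0.86122,-0.73807,1.91216],"dq":[-2.90459,-1.48463,2.46162],"eef":[-0.0348,0.0,0.41695],"trq":[14.21306,-1.82844,-0.72844]}
{"k":21,"theta":[-0.9035,-0.76006,1.94823],"dq":[-2.73501,-1.45389,2.34684],"eef":[-0.05144,0.0,0.39792],"trq":[14.0531,-1.6906,-0.76984]}
{"k":22,"theta":[-0.9433,-0.78163,1.98261],"dq":[-2.57417,-1.4289,2.2375],"eef":[-0.06654,0.0,0.37914],"trq":[13.89471,-1.56269,-0.80458]}
{"k":23,"theta":[-0.98076,-0.80287,2.0154],"dq":[-2.4214,-1.40819,2.13288],"eef":[-0.08024,0.0,0.3607],"trq":[13.74013,-1.44497,-0.83299]}
{"k":24,"theta":[-1.01598,-0.82382,2.04664],"dq":[-2.27607,-1.39069,2.03241],"eef":[-0.09267,0.0,0.34265],"trq":[13.59018,-1.33723,-0.85547]}
{"k":25,"theta":[-1.04907,-0.84454,2.07641],"dq":[-2.13763,-1.37566,1.93569],"eef":[-0.10393,0.0,0.32504],"trq":[13.44477,-1.23892,-0.87248]}
{"k":26,"theta":[-1.08013,-0.86504,2.10475],"dq":[-2.00557,-1.36256,1.8424],"eef":[-0.11414,0.0,0.3079],"trq":[13.30317,-1.14929,-0.8845]}
{"k":27,"theta":[-1.10926,-0.88537,2.13172],"dq":[-1.87948,-1.35106,1.7523],"eef":[-0.1234,0.0,0.29128],"trq":[13.16413,-1.06745,-0.89205]}
{"k":28,"theta":[-1.13655,-0.90553,2.15736],"dq":[-1.75898,-1.34094,1.6652],"eef":[-0.1318,0.0,0.2752],"trq":[13.02598,-0.99242,-0.89559]}
{"k":29,"theta":[-1.16206,-0.92555,2.18172],"dq":[-1.64379,-1.33208,1.58094],"eef":[-0.13942,0.0,0.25967],"trq":[12.88657,-0.92315,-0.89559]}
{"k":30,"theta":[-1.18588,-0.94546,2.20483],"dq":[-1.5337,-1.3244,1.49935],"eef":[-0.14634,0.0,0.2447],"trq":[12.74326,-0.85854,-0.89247]}
{"k":31,"theta":[-1.2081,-0.96525,2.22674],"dq":[-1.42859,-1.31785,1.42027],"eef":[-0.15264,0.0,0.23031],"trq":[12.59278,-0.7974,-0.88662]}
{"k":32,"theta":[-1.22877,-0.98496,2.24748],"dq":[-1.32844,-1.3124,1.34353],"eef":[-0.15837,0.0,0.21649],"trq":[12.4312,-0.73847,-0.8784]}
{"k":33,"theta":[-1.24798,-1.00459,2.26708],"dq":[-1.23333,-1.30796,1.26893],"eef":[-0.1636,0.0,0.20324],"trq":[12.25379,-0.68038,-0.86811]}
{"k":34,"theta":[-1.2658,-1.02417,2.28558],"dq":[-1.14351,-1.30441,1.19625],"eef":[-0.16838,0.0,0.19056],"trq":[12.05514,-0.62168,-0.85604]}
{"k":35,"theta":[-1.28232,-1.0437,2.303],"dq":[-1.05933,-1.3015,1.12527],"eef":[-0.17276,0.0,0.17843],"trq":[11.8293,-0.56082,-0.84245]}
{"k":36,"theta":[-1.29762,-1.06319,2.31937],"dq":[-0.98134,-1.29889,1.05575],"eef":[-0.17678,0.0,0.16684]}
{"summary": "max |trq| (N\u00b7m): 64.42306"}


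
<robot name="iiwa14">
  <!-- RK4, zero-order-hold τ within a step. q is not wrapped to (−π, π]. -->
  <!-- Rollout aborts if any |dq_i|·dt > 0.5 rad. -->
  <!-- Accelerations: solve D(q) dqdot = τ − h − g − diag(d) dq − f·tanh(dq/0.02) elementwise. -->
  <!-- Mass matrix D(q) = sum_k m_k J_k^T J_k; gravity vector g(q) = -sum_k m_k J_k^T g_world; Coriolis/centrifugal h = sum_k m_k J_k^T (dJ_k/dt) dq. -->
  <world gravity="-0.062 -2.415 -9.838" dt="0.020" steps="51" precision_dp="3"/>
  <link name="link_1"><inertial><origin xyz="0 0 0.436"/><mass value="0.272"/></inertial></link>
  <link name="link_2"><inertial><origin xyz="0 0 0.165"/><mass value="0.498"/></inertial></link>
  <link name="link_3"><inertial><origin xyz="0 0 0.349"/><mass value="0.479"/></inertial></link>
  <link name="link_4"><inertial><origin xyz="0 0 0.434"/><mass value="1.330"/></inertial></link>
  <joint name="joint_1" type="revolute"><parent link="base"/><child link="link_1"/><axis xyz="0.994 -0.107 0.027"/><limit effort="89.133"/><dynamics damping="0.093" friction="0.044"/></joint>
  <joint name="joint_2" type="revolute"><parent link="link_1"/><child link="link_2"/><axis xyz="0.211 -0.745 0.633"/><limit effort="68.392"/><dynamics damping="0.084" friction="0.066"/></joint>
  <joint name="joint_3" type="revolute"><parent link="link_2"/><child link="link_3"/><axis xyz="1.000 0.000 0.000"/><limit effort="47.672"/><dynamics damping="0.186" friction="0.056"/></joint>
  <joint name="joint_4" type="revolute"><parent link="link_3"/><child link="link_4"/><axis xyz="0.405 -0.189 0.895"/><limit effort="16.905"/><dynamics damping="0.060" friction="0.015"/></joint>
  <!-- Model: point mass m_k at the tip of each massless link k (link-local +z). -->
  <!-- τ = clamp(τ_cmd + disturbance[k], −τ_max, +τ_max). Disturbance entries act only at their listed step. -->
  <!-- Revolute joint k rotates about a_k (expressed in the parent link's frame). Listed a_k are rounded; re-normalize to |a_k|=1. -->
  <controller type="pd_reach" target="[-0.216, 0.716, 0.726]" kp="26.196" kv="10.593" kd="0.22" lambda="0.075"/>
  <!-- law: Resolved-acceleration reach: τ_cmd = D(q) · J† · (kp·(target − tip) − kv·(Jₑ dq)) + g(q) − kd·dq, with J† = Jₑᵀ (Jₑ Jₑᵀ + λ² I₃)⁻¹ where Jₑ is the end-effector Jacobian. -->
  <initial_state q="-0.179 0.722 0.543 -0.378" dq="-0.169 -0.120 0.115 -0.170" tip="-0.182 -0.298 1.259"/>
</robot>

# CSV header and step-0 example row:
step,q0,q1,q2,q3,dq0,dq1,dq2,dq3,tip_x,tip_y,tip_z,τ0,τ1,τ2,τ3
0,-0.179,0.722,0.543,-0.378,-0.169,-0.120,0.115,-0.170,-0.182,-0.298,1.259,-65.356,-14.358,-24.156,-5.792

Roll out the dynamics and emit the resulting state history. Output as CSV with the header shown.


step,q0,q1,q2,q3,dq0,dq1,dq2,dq3,tip_x,tip_y,tip_z,τ0,τ1,τ2,τ3
1,-0.194,0.738,0.551,-0.374,-1.361,1.738,0.614,0.695,-0.180,-0.290,1.258,-53.524,-12.658,-19.972,-5.048
2,-0.230,0.787,0.565,-0.351,-2.226,3.135,0.743,1.696,-0.179,-0.273,1.255,-42.857,-11.173,-16.009,-4.475
3,-0.281,0.861,0.578,-0.310,-2.814,4.260,0.535,2.482,-0.178,-0.249,1.249,-33.282,-9.767,-12.403,-3.916
4,-0.340,0.954,0.585,-0.256,-3.163,5.067,0.095,2.925,-0.178,-0.221,1.242,-24.873,-8.389,-9.243,-3.315
5,-0.405,1.059,0.582,-0.197,-3.313,5.467,-0.398,2.906,-0.177,-0.187,1.234,-17.679,-7.024,-6.602,-2.661
6,-0.471,1.168,0.569,-0.142,-3.307,5.393,-0.804,2.556,-0.176,-0.151,1.226,-11.800,-5.706,-4.498,-2.018
7,-0.536,1.271,0.551,-0.096,-3.204,4.963,-1.050,2.022,-0.175,-0.113,1.218,-7.180,-4.490,-2.898,-1.442
8,-0.599,1.365,0.528,-0.060,-3.061,4.370,-1.159,1.495,-0.174,-0.073,1.211,-3.639,-3.421,-1.719,-0.973
9,-0.659,1.446,0.505,-0.034,-2.915,3.774,-1.185,1.072,-0.174,-0.032,1.203,-0.910,-2.511,-0.854,-0.615
10,-0.715,1.516,0.481,-0.016,-2.782,3.251,-1.173,0.760,-0.174,0.008,1.196,1.252,-1.743,-0.207,-0.345
11,-0.770,1.576,0.458,-0.003,-2.664,2.820,-1.144,0.535,-0.175,0.049,1.187,3.026,-1.090,0.290,-0.139
12,-0.822,1.629,0.435,0.007,-2.558,2.470,-1.110,0.372,-0.176,0.088,1.178,4.526,-0.527,0.684,0.022
13,-0.872,1.675,0.414,0.013,-2.461,2.183,-1.074,0.252,-0.177,0.126,1.168,5.823,-0.033,1.003,0.151
14,-0.920,1.717,0.392,0.017,-2.370,1.945,-1.037,0.162,-0.179,0.164,1.157,6.961,0.405,1.265,0.257
15,-0.967,1.753,0.372,0.019,-2.282,1.743,-0.999,0.094,-0.180,0.200,1.145,7.965,0.798,1.482,0.346
16,-1.012,1.786,0.353,0.021,-2.196,1.570,-0.960,0.042,-0.182,0.234,1.133,8.854,1.151,1.664,0.420
17,-1.055,1.816,0.334,0.021,-2.110,1.414,-0.924,0.026,-0.184,0.267,1.120,9.637,1.468,1.815,0.477
18,-1.096,1.843,0.316,0.021,-2.024,1.277,-0.889,0.024,-0.185,0.298,1.107,10.327,1.754,1.941,0.524
19,-1.136,1.867,0.298,0.021,-1.939,1.158,-0.848,0.000,-0.187,0.328,1.093,10.936,2.014,2.051,0.570
20,-1.174,1.890,0.282,0.021,-1.855,1.051,-0.809,-0.009,-0.189,0.356,1.079,11.464,2.246,2.144,0.607
21,-1.210,1.910,0.266,0.021,-1.771,0.955,-0.771,-0.009,-0.190,0.383,1.065,11.919,2.454,2.222,0.637
22,-1.244,1.928,0.251,0.020,-1.688,0.871,-0.732,-0.018,-0.192,0.408,1.051,12.310,2.640,2.290,0.666
23,-1.277,1.945,0.237,0.020,-1.608,0.794,-0.696,-0.014,-0.194,0.431,1.037,12.639,2.804,2.348,0.687
24,-1.309,1.960,0.223,0.019,-1.528,0.727,-0.658,-0.023,-0.195,0.453,1.024,12.916,2.950,2.398,0.709
25,-1.338,1.974,0.211,0.019,-1.452,0.666,-0.623,-0.019,-0.197,0.474,1.010,13.144,3.077,2.441,0.725
26,-1.367,1.986,0.198,0.018,-1.377,0.613,-0.589,-0.024,-0.198,0.493,0.997,13.330,3.188,2.478,0.740
27,-1.394,1.998,0.187,0.018,-1.305,0.564,-0.557,-0.022,-0.199,0.511,0.984,13.477,3.283,2.510,0.752
28,-1.419,2.009,0.176,0.017,-1.236,0.522,-0.527,-0.023,-0.201,0.528,0.971,13.592,3.365,2.538,0.762
29,-1.443,2.019,0.166,0.017,-1.170,0.484,-0.498,-0.023,-0.202,0.543,0.959,13.678,3.435,2.562,0.771
30,-1.466,2.028,0.156,0.016,-1.106,0.450,-0.471,-0.022,-0.203,0.558,0.947,13.739,3.494,2.583,0.778
31,-1.487,2.037,0.147,0.016,-1.046,0.420,-0.446,-0.022,-0.204,0.571,0.935,13.780,3.544,2.601,0.784
32,-1.508,2.045,0.138,0.015,-0.988,0.393,-0.422,-0.021,-0.205,0.584,0.924,13.803,3.585,2.617,0.788
33,-1.527,2.053,0.130,0.015,-0.933,0.369,-0.400,-0.020,-0.206,0.595,0.914,13.810,3.619,2.630,0.792
34,-1.545,2.060,0.122,0.014,-0.882,0.347,-0.380,-0.019,-0.207,0.606,0.904,13.806,3.647,2.642,0.795
35,-1.562,2.067,0.115,0.014,-0.832,0.327,-0.360,-0.018,-0.208,0.616,0.894,13.791,3.669,2.652,0.797
36,-1.578,2.073,0.108,0.013,-0.786,0.310,-0.342,-0.017,-0.208,0.625,0.885,13.769,3.686,2.661,0.799
37,-1.594,2.079,0.101,0.013,-0.741,0.294,-0.325,-0.017,-0.209,0.633,0.876,13.739,3.700,2.668,0.800
38,-1.608,2.085,0.095,0.013,-0.700,0.279,-0.309,-0.016,-0.210,0.641,0.868,13.705,3.709,2.674,0.800
39,-1.622,2.090,0.089,0.012,-0.660,0.266,-0.294,-0.015,-0.210,0.648,0.860,13.666,3.716,2.680,0.801
40,-1.634,2.096,0.083,0.012,-0.623,0.254,-0.280,-0.014,-0.211,0.655,0.853,13.625,3.721,2.684,0.801
41,-1.647,2.101,0.078,0.012,-0.588,0.243,-0.267,-0.014,-0.212,0.661,0.846,13.582,3.723,2.688,0.801
42,-1.658,2.105,0.073,0.011,-0.555,0.233,-0.255,-0.013,-0.212,0.666,0.839,13.538,3.724,2.691,0.800
43,-1.669,2.110,0.068,0.011,-0.524,0.223,-0.243,-0.012,-0.213,0.671,0.833,13.493,3.724,2.693,0.800
44,-1.679,2.114,0.063,0.011,-0.494,0.214,-0.232,-0.012,-0.213,0.676,0.827,13.447,3.723,2.695,0.799
45,-1.689,2.119,0.058,0.010,-0.466,0.206,-0.222,-0.011,-0.214,0.680,0.821,13.403,3.720,2.696,0.798
46,-1.698,2.123,0.054,0.010,-0.440,0.198,-0.212,-0.011,-0.214,0.684,0.816,13.358,3.717,2.697,0.798
47,-1.706,2.127,0.050,0.010,-0.415,0.190,-0.203,-0.010,-0.214,0.688,0.811,13.315,3.714,2.698,0.797
48,-1.714,2.130,0.046,0.010,-0.392,0.183,-0.194,-0.010,-0.215,0.691,0.806,13.272,3.710,2.698,0.796
49,-1.722,2.134,0.042,0.009,-0.370,0.176,-0.185,-0.009,-0.215,0.694,0.802,13.231,3.706,2.698,0.795
50,-1.729,2.137,0.038,0.009,-0.350,0.170,-0.177,-0.009,-0.215,0.697,0.797,13.192,3.702,2.697,0.794
51,-1.736,2.141,0.035,0.009,-0.330,0.164,-0.170,-0.008,-0.216,0.700,0.794,,,,


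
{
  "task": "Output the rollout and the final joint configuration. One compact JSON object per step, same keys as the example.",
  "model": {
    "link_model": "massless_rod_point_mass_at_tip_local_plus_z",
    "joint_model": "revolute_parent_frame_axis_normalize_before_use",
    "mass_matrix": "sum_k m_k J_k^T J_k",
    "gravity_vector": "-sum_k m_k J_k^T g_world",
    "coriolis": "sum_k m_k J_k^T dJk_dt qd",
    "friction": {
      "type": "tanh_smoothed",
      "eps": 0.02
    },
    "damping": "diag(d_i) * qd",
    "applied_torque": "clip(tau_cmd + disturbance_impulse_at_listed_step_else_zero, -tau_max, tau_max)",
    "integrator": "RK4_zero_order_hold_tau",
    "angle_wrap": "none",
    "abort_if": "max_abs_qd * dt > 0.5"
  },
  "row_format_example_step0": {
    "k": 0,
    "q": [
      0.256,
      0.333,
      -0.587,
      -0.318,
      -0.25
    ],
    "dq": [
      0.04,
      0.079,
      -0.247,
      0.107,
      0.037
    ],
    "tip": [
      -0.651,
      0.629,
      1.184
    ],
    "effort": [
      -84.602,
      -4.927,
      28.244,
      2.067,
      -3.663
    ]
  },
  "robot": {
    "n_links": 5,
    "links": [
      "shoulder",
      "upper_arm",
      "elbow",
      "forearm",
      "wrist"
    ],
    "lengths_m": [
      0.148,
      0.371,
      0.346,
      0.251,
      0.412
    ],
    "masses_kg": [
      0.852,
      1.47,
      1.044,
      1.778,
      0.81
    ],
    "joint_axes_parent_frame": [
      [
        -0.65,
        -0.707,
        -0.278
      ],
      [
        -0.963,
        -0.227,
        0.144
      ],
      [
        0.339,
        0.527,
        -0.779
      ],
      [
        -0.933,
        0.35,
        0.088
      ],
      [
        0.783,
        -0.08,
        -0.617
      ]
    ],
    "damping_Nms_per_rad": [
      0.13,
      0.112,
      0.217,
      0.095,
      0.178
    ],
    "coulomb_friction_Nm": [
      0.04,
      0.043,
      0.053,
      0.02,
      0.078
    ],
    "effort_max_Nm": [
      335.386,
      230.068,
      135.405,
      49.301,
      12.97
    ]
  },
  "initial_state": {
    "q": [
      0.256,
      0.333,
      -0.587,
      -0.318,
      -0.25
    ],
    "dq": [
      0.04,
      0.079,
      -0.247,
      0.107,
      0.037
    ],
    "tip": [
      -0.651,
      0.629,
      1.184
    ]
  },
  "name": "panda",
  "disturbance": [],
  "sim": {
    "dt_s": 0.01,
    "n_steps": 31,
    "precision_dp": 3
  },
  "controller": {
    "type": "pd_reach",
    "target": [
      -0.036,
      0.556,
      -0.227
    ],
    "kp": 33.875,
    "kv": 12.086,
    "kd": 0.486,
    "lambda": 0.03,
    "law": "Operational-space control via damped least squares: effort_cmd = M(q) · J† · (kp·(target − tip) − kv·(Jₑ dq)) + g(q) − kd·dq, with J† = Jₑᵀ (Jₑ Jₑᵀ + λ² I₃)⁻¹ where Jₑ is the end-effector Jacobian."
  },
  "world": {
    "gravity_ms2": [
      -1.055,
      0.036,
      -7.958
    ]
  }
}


{"k":1,"q":[0.242,0.349,-0.602,-0.323,-0.259],"dq":[-2.936,3.22,-2.815,-0.994,-1.844],"tip":[-0.651,0.63,1.18],"effort":[-84.508,-16.679,27.924,0.316,-2.159]}
{"k":2,"q":[0.2,0.394,-0.639,-0.334,-0.283],"dq":[-5.393,5.769,-4.429,-1.172,-2.922],"tip":[-0.649,0.632,1.173],"effort":[-90.244,-34.603,27.309,-3.038,-1.247]}
{"k":3,"q":[0.136,0.462,-0.686,-0.343,-0.317],"dq":[-7.446,7.829,-4.858,-0.535,-3.615],"tip":[-0.645,0.633,1.163],"effort":[-98.642,-54.221,26.194,-6.88,-0.658]}
{"k":4,"q":[0.054,0.548,-0.731,-0.343,-0.355],"dq":[-9.197,9.444,-4.034,0.744,-4.076],"tip":[-0.639,0.635,1.151],"effort":[-105.074,-71.148,24.293,-10.233,-0.289]}
{"k":5,"q":[-0.045,0.647,-0.762,-0.327,-0.398],"dq":[-10.671,10.579,-2.072,2.417,-4.381],"tip":[-0.631,0.637,1.137],"effort":[-106.485,-83.153,21.356,-12.592,-0.071]}
{"k":6,"q":[-0.157,0.755,-0.769,-0.294,-0.443],"dq":[-11.726,11.066,0.651,4.161,-4.636],"tip":[-0.622,0.638,1.121],"effort":[-102.897,-90.069,17.396,-13.889,0.08]}
{"k":7,"q":[-0.276,0.864,-0.748,-0.245,-0.491],"dq":[-12.06,10.634,3.406,5.692,-4.936],"tip":[-0.611,0.639,1.104],"effort":[-93.103,-89.459,12.733,-13.844,0.227]}
{"k":8,"q":[-0.393,0.963,-0.704,-0.182,-0.542],"dq":[-11.409,9.125,5.294,6.902,-5.207],"tip":[-0.599,0.64,1.086],"effort":[-75.756,-78.459,8.137,-12.219,0.345]}
{"k":9,"q":[-0.5,1.042,-0.647,-0.108,-0.595],"dq":[-9.862,6.778,5.804,7.845,-5.22],"tip":[-0.585,0.641,1.066],"effort":[-54.498,-60.146,4.449,-9.622,0.35]}
{"k":10,"q":[-0.588,1.097,-0.592,-0.026,-0.646],"dq":[-7.851,4.137,5.166,8.571,-4.892],"tip":[-0.57,0.641,1.046],"effort":[-34.021,-40.128,1.836,-6.903,0.24]}
{"k":11,"q":[-0.657,1.126,-0.546,0.062,-0.692],"dq":[-5.815,1.687,3.996,9.041,-4.376],"tip":[-0.554,0.641,1.024],"effort":[-16.394,-21.759,-0.049,-4.527,0.121]}
{"k":12,"q":[-0.706,1.133,-0.512,0.153,-0.733],"dq":[-4.018,-0.308,2.818,9.209,-3.884],"tip":[-0.537,0.639,1.002],"effort":[-2.018,-6.292,-1.578,-2.672,0.099]}
{"k":13,"q":[-0.738,1.122,-0.488,0.245,-0.77],"dq":[-2.575,-1.761,1.901,9.1,-3.525],"tip":[-0.519,0.636,0.979],"effort":[9.323,6.059,-2.968,-1.37,0.204]}
{"k":14,"q":[-0.759,1.1,-0.472,0.334,-0.804],"dq":[-1.493,-2.714,1.299,8.8,-3.294],"tip":[-0.5,0.631,0.956],"effort":[17.981,15.489,-4.275,-0.585,0.401]}
{"k":15,"q":[-0.77,1.07,-0.461,0.42,-0.836],"dq":[-0.739,-3.243,0.972,8.398,-3.129],"tip":[-0.48,0.626,0.932],"effort":[24.39,22.386,-5.47,-0.229,0.631]}
{"k":16,"q":[-0.774,1.036,-0.452,0.502,-0.867],"dq":[-0.251,-3.45,0.842,7.967,-2.967],"tip":[-0.46,0.62,0.909],"effort":[28.922,27.148,-6.492,-0.201,0.843]}
{"k":17,"q":[-0.775,1.001,-0.444,0.579,-0.896],"dq":[0.039,-3.432,0.833,7.548,-2.77],"tip":[-0.44,0.614,0.886],"effort":[31.89,30.145,-7.288,-0.411,1.007]}
{"k":18,"q":[-0.774,0.968,-0.435,0.653,-0.922],"dq":[0.191,-3.264,0.891,7.161,-2.527],"tip":[-0.42,0.607,0.862],"effort":[33.57,31.716,-7.835,-0.783,1.116]}
{"k":19,"q":[-0.772,0.936,-0.426,0.723,-0.946],"dq":[0.263,-3.02,0.976,6.81,-2.25],"tip":[-0.401,0.6,0.839],"effort":[34.186,32.156,-8.144,-1.269,1.174]}
{"k":20,"q":[-0.769,0.908,-0.416,0.789,-0.967],"dq":[0.291,-2.74,1.068,6.496,-1.954],"tip":[-0.382,0.594,0.817],"effort":[33.972,31.737,-8.245,-1.826,1.193]}
{"k":21,"q":[-0.766,0.882,-0.405,0.853,-0.985],"dq":[0.294,-2.449,1.159,6.212,-1.654],"tip":[-0.364,0.587,0.795],"effort":[33.137,30.69,-8.177,-2.42,1.184]}
{"k":22,"q":[-0.763,0.859,-0.393,0.914,-1.0],"dq":[0.287,-2.16,1.245,5.953,-1.362],"tip":[-0.347,0.581,0.773],"effort":[31.858,29.203,-7.976,-3.026,1.155]}
{"k":23,"q":[-0.76,0.838,-0.38,0.972,-1.013],"dq":[0.276,-1.881,1.325,5.716,-1.085],"tip":[-0.331,0.576,0.751],"effort":[30.277,27.424,-7.68,-3.627,1.113]}
{"k":24,"q":[-0.758,0.821,-0.366,1.028,-1.022],"dq":[0.267,-1.616,1.4,5.497,-0.829],"tip":[-0.316,0.57,0.73],"effort":[28.508,25.467,-7.317,-4.208,1.063]}
{"k":25,"q":[-0.755,0.806,-0.352,1.082,-1.029],"dq":[0.26,-1.366,1.47,5.292,-0.594],"tip":[-0.301,0.565,0.709],"effort":[26.638,23.418,-6.913,-4.76,1.007]}
{"k":26,"q":[-0.752,0.793,-0.337,1.134,-1.034],"dq":[0.256,-1.132,1.537,5.098,-0.382],"tip":[-0.288,0.56,0.688],"effort":[24.729,21.34,-6.487,-5.273,0.947]}
{"k":27,"q":[-0.75,0.783,-0.321,1.184,-1.037],"dq":[0.257,-0.913,1.602,4.915,-0.192],"tip":[-0.275,0.556,0.668],"effort":[22.829,19.278,-6.054,-5.743,0.886]}
{"k":28,"q":[-0.747,0.775,-0.305,1.232,-1.038],"dq":[0.263,-0.708,1.664,4.738,-0.023],"tip":[-0.263,0.552,0.647],"effort":[20.969,17.263,-5.624,-6.167,0.823]}
{"k":29,"q":[-0.744,0.769,-0.288,1.278,-1.038],"dq":[0.279,-0.522,1.73,4.562,0.087],"tip":[-0.252,0.548,0.627],"effort":[19.249,15.382,-5.182,-6.549,0.794]}
{"k":30,"q":[-0.742,0.765,-0.27,1.323,-1.036],"dq":[0.299,-0.348,1.796,4.392,0.182],"tip":[-0.242,0.545,0.607],"effort":[17.595,13.578,-4.762,-6.879,0.761]}
{"k":31,"q":[-0.738,0.762,-0.252,1.366,-1.034],"dq":[0.322,-0.185,1.859,4.228,0.271],"tip":[-0.232,0.541,0.588]}
{"summary": "final q (rad): -0.738 0.762 -0.252 1.366 -1.034"}


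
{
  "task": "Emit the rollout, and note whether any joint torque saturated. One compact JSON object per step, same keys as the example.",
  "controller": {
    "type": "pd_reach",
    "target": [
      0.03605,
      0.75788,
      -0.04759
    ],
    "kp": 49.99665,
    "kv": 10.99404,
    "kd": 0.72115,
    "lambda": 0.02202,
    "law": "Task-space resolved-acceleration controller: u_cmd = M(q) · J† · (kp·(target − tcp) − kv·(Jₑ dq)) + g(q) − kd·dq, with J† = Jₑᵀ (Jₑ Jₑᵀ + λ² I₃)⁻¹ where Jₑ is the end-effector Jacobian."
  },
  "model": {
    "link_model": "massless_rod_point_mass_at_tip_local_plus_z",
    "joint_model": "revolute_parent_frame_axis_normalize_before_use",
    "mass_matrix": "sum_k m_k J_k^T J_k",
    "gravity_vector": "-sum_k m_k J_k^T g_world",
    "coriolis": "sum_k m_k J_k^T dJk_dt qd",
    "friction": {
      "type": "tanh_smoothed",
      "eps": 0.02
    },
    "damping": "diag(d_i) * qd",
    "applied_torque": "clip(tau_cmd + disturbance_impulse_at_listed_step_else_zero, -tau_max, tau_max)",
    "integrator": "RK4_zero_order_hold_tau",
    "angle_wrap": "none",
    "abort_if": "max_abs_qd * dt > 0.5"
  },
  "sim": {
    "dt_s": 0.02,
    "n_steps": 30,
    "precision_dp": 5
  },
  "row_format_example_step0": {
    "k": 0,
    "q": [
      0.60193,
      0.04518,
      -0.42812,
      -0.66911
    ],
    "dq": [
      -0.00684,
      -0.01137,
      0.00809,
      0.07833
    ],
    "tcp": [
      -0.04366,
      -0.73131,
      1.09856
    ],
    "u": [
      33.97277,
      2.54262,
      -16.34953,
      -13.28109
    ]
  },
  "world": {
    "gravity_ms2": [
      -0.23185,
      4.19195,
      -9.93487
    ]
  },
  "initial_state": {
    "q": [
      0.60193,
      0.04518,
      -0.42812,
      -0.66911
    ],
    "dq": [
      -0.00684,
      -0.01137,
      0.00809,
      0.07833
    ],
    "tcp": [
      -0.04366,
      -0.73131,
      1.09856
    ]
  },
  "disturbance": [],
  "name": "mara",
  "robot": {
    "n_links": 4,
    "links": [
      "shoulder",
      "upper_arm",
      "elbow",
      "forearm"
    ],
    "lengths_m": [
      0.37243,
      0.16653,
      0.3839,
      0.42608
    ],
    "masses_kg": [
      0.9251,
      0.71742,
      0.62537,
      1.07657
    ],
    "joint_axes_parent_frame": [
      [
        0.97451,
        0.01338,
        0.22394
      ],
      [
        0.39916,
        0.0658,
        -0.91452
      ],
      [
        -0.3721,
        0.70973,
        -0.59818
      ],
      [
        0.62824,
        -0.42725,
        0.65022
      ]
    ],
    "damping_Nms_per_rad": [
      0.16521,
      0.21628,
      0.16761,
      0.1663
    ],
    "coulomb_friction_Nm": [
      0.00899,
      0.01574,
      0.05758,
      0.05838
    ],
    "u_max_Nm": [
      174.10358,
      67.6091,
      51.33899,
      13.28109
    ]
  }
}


{"k":1,"q":[0.61093,0.02654,-0.50774,-0.86177],"dq":[0.85015,-2.5447,-7.64234,-18.18916],"tcp":[-0.04346,-0.71811,1.08768],"u":[-0.3893,0.03504,-0.031,1.47348]}
{"k":2,"q":[0.62495,-0.03894,-0.64865,-1.18316],"dq":[0.52265,-3.58774,-6.58906,-14.31024],"tcp":[-0.04287,-0.69483,1.06163],"u":[-28.84465,-2.93836,7.92376,-2.53058]}
{"k":3,"q":[0.62717,-0.09997,-0.78021,-1.45184],"dq":[-0.2802,-2.57819,-6.65061,-12.72346],"tcp":[-0.04142,-0.6746,1.03422],"u":[-41.74113,-5.02987,11.08277,-3.05848]}
{"k":4,"q":[0.61313,-0.14342,-0.91669,-1.69561],"dq":[-1.12068,-1.78649,-7.05559,-11.75517],"tcp":[-0.03829,-0.65353,1.00843],"u":[-49.34903,-6.06951,11.7111,-2.38852]}
{"k":5,"q":[0.58129,-0.16954,-1.06416,-1.92276],"dq":[-2.06044,-0.82329,-7.71526,-11.01233],"tcp":[-0.03405,-0.62969,0.98606],"u":[-56.09848,-6.82836,10.96512,-1.30689]}
{"k":6,"q":[0.52921,-0.17439,-1.22865,-2.13826],"dq":[-3.14145,0.34397,-8.72204,-10.55627],"tcp":[-0.02979,-0.60165,0.96774],"u":[-63.10507,-6.9502,9.69185,-0.01691]}
{"k":7,"q":[0.45366,-0.1528,-1.41703,-2.348],"dq":[-4.39913,1.80796,-10.07052,-10.43233],"tcp":[-0.02712,-0.56743,0.95305],"u":[-67.25054,-5.633,8.73282,1.34017]}
{"k":8,"q":[0.35224,-0.09772,-1.63114,-2.55747],"dq":[-5.72471,3.65278,-11.27295,-10.58992],"tcp":[-0.02762,-0.52475,0.94108],"u":[-62.92956,-3.40786,8.07897,2.58389]}
{"k":9,"q":[0.22625,-0.00578,-1.86084,-2.77189],"dq":[-6.87197,5.47432,-11.63197,-10.99718],"tcp":[-0.03218,-0.47198,0.93108],"u":[-51.90193,-2.68842,6.53344,3.52597]}
{"k":10,"q":[0.08013,0.11572,-2.08888,-2.99548],"dq":[-7.75501,6.62523,-11.09473,-11.48582],"tcp":[-0.04081,-0.40907,0.92312],"u":[-41.49259,-4.12239,3.89271,3.88275]}
{"k":11,"q":[-0.08197,0.25136,-2.30162,-3.22768],"dq":[-8.46656,6.89399,-10.07884,-11.78201],"tcp":[-0.05297,-0.33694,0.91778],"u":[-35.77802,-6.04093,1.48947,3.45867]}
{"k":12,"q":[-0.25795,0.38625,-2.49189,-3.46514],"dq":[-9.13057,6.53856,-8.81991,-11.95632],"tcp":[-0.06743,-0.25575,0.91487],"u":[-37.99447,-5.81104,1.9378,2.4842]}
{"k":13,"q":[-0.44869,0.51105,-2.64902,-3.71114],"dq":[-9.93125,5.78588,-6.66773,-12.57729],"tcp":[-0.08186,-0.16483,0.91242],"u":[-52.89142,0.15878,9.16965,1.4766]}
{"k":14,"q":[-0.65887,0.61006,-2.72765,-3.9794],"dq":[-11.03084,3.62749,-0.69032,-14.02289],"tcp":[-0.09321,-0.0636,0.90594],"u":[-59.21898,7.34414,15.00666,0.49874]}
{"k":15,"q":[-0.88888,0.63281,-2.64118,-4.276],"dq":[-11.85195,-2.01374,9.60964,-15.928],"tcp":[-0.10054,0.04672,0.88792],"u":[-30.99227,0.90131,-1.75479,-0.04374]}
{"k":16,"q":[-1.12724,0.53433,-2.42541,-4.63625],"dq":[-11.87968,-7.95043,11.1406,-21.29395],"tcp":[-0.11216,0.16417,0.85916],"u":[33.34635,-5.7508,-32.82953,5.38854]}
{"k":17,"q":[-1.35108,0.40298,-2.31932,-5.02025],"dq":[-10.68039,-4.70541,0.65819,-16.39903],"tcp":[-0.13069,0.29362,0.8236],"u":[70.90879,1.52318,-28.12885,5.57935]}
{"k":18,"q":[-1.54256,0.35132,-2.32361,-5.22477],"dq":[-8.61457,-0.67724,-0.458,-4.35845],"tcp":[-0.13658,0.42185,0.76614],"u":[75.59442,2.86794,-25.19153,-2.21789]}
{"k":19,"q":[-1.70184,0.34014,-2.32366,-5.28551],"dq":[-7.34535,-0.45696,0.3965,-1.87153],"tcp":[-0.13119,0.53445,0.69374],"u":[71.22009,3.47547,-24.03415,-3.27176]}
{"k":20,"q":[-1.83912,0.32942,-2.31145,-5.317],"dq":[-6.40106,-0.59956,0.76425,-1.33833],"tcp":[-0.12108,0.6275,0.6159],"u":[66.36475,3.61373,-22.82745,-2.90376]}
{"k":21,"q":[-1.95919,0.31743,-2.2952,-5.33945],"dq":[-5.62134,-0.59059,0.8192,-0.95547],"tcp":[-0.10846,0.70203,0.53692],"u":[62.06295,3.53931,-21.56085,-2.55169]}
{"k":22,"q":[-2.06489,0.30645,-2.27948,-5.35518],"dq":[-4.9603,-0.50142,0.72337,-0.651],"tcp":[-0.0945,0.76018,0.45972],"u":[58.06524,3.35103,-20.28055,-2.27623]}
{"k":23,"q":[-2.15832,0.29757,-2.26648,-5.36567],"dq":[-4.39187,-0.37773,0.55283,-0.41545],"tcp":[-0.08008,0.8043,0.38641],"u":[54.2248,3.10284,-19.001,-2.0668]}
{"k":24,"q":[-2.24116,0.29129,-2.2573,-5.37214],"dq":[-3.89824,-0.24111,0.3466,-0.23482],"tcp":[-0.06587,0.83677,0.31839],"u":[50.48755,2.82572,-17.73131,-1.91291]}
{"k":25,"q":[-2.31476,0.28773,-2.2524,-5.37554],"dq":[-3.46627,-0.10327,0.12737,-0.09796],"tcp":[-0.0523,0.85977,0.25648],"u":[46.84769,2.53796,-16.48353,-1.80339]}
{"k":26,"q":[-2.38026,0.28685,-2.2519,-5.37665],"dq":[-3.08513,0.02091,-0.0858,-0.01245],"tcp":[-0.03964,0.87524,0.20101],"u":[43.31294,2.25287,-15.28323,-1.71301]}
{"k":27,"q":[-2.43854,0.28809,-2.25536,-5.37683],"dq":[-2.74304,0.11951,-0.27002,0.0252],"tcp":[-0.02811,0.88494,0.15197],"u":[39.90637,1.98596,-14.1755,-1.62085]}
{"k":28,"q":[-2.49039,0.29124,-2.26248,-5.37651],"dq":[-2.44025,0.21806,-0.44707,0.05893],"tcp":[-0.01775,0.89027,0.10914],"u":[36.68578,1.72635,-13.12074,-1.55659]}
{"k":29,"q":[-2.53653,0.29626,-2.273,-5.37576],"dq":[-2.17231,0.30112,-0.61044,0.05755],"tcp":[-0.00856,0.89233,0.0721],"u":[33.6498,1.47762,-12.13483,-1.48744]}
{"k":30,"q":[-2.57759,0.30288,-2.28658,-5.37496],"dq":[-1.9327,0.37672,-0.7529,0.05571],"tcp":[-0.0005,0.89202,0.0404]}
{"summary": "any joint saturated: yes"}


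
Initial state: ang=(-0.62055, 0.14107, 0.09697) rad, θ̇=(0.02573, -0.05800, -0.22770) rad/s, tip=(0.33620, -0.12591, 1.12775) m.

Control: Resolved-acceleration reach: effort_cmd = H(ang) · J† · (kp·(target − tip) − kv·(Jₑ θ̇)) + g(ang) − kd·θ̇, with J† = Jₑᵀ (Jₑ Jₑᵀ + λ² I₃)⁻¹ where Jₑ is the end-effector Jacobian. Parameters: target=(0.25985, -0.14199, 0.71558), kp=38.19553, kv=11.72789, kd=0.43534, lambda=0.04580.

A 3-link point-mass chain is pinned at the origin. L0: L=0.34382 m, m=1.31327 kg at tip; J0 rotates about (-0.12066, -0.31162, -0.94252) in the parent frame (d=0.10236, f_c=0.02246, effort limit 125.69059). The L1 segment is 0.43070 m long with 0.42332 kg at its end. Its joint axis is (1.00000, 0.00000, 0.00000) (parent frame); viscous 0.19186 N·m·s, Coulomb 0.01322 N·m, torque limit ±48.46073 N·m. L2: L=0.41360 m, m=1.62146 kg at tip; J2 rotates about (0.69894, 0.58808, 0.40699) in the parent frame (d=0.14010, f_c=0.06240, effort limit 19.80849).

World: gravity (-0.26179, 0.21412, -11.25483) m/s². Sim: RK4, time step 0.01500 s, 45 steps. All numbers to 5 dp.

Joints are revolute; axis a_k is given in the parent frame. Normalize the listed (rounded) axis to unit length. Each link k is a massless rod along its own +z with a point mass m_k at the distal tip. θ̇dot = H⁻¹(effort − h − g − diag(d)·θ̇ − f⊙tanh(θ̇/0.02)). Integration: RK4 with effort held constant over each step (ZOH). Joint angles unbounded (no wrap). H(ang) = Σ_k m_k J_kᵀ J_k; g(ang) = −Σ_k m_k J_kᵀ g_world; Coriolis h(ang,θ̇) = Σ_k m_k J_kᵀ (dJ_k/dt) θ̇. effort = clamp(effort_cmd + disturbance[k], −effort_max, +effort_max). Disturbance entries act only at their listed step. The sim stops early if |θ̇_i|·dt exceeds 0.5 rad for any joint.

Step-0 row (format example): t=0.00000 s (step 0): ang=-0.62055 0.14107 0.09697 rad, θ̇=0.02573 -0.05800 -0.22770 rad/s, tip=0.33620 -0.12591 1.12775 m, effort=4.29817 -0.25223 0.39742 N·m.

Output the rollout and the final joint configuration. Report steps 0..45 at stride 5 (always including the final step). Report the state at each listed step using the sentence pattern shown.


t=0.07500 s (step 5): ang=-0.52020 0.09933 0.27015 rad, θ̇=2.13403 -0.81603 3.67619 rad/s, tip=0.33016 -0.12892 1.12195 m, effort=3.56650 -3.69414 -2.16371 N·m.
t=0.15000 s (step 10): ang=-0.34997 0.03731 0.55638 rad, θ̇=2.22484 -0.78478 3.71071 rad/s, tip=0.31968 -0.13710 1.09823 m, effort=1.37873 -3.27927 -2.62248 N·m.
t=0.22500 s (step 15): ang=-0.19764 -0.01604 0.81588 rad, θ̇=1.83259 -0.64254 3.22659 rad/s, tip=0.30958 -0.14428 1.06237 m, effort=1.08658 -3.11267 -3.62387 N·m.
t=0.30000 s (step 20): ang=-0.07496 -0.05919 1.04089 rad, θ̇=1.45125 -0.51128 2.78675 rad/s, tip=0.30293 -0.14936 1.02006 m, effort=1.32980 -2.86788 -4.72343 N·m.
t=0.37500 s (step 25): ang=0.02146 -0.09277 1.23418 rad, θ̇=1.13343 -0.38653 2.37657 rad/s, tip=0.29880 -0.15249 0.97593 m, effort=1.57164 -2.51827 -5.60153 N·m.
t=0.45000 s (step 30): ang=0.09659 -0.11736 1.39789 rad, θ̇=0.88186 -0.27240 1.99758 rad/s, tip=0.29585 -0.15402 0.93353 m, effort=1.70874 -2.14783 -6.19107 N·m.
t=0.52500 s (step 35): ang=0.15512 -0.13401 1.53463 rad, θ̇=0.68847 -0.17557 1.65741 rad/s, tip=0.29322 -0.15435 0.89511 m, effort=1.75329 -1.80968 -6.52739 N·m.
t=0.60000 s (step 40): ang=0.20098 -0.14418 1.64749 rad, θ̇=0.54194 -0.09990 1.36039 rad/s, tip=0.29053 -0.15386 0.86175 m, effort=1.73851 -1.52393 -6.67676 N·m.
t=0.67500 s (step 45): ang=0.23727 -0.14949 1.73974 rad, θ̇=0.43108 -0.04533 1.10690 rad/s, tip=0.28773 -0.15286 0.83366 m.
final ang (rad): 0.23727 -0.14949 1.73974


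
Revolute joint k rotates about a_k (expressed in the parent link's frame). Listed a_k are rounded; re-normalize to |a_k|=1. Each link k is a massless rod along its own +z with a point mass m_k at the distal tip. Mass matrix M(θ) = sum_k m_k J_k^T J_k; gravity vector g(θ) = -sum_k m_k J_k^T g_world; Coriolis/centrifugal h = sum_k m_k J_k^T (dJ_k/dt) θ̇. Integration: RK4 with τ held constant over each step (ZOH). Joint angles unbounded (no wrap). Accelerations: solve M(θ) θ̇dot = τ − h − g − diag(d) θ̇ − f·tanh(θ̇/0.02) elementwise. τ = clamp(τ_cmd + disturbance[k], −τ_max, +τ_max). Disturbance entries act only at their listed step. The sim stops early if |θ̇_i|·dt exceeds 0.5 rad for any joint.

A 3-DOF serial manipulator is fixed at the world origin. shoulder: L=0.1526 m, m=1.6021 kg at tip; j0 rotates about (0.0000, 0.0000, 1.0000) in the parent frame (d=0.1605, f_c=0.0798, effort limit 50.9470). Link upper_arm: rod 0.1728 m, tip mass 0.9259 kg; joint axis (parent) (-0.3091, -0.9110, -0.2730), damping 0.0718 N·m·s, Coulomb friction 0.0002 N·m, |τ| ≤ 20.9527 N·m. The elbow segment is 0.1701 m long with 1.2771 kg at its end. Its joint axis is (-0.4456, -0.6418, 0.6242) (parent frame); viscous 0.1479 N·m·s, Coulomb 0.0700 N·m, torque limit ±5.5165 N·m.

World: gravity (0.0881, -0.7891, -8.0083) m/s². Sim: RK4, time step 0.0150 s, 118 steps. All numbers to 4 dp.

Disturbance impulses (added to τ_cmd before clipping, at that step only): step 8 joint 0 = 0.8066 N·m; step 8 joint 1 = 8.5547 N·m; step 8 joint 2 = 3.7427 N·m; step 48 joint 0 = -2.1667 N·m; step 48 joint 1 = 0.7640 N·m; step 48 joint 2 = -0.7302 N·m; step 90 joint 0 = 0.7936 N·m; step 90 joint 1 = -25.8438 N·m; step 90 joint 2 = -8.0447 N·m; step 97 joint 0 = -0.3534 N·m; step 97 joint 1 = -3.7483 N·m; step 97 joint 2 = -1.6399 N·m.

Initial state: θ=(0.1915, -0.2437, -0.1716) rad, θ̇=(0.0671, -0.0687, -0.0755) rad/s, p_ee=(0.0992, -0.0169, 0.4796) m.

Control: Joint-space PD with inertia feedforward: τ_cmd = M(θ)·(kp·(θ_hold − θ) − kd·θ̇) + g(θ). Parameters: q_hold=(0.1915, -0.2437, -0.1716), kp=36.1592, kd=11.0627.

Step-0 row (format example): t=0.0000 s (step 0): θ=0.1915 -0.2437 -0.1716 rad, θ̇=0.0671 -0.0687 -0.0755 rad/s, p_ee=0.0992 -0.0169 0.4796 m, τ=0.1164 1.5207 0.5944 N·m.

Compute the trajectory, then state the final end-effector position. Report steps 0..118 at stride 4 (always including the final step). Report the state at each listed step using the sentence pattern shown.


t=0.0600 s (step 4): θ=0.1913 -0.2481 -0.1701 rad, θ̇=0.0750 -0.0045 -0.1122 rad/s, p_ee=0.1004 -0.0169 0.4792 m, τ=0.1213 1.4648 0.5771 N·m.
t=0.1200 s (step 8): θ=0.1910 -0.2500 -0.1691 rad, θ̇=0.0714 0.0246 -0.1111 rad/s, p_ee=0.1009 -0.0169 0.4791 m, τ=0.9303 9.9812 4.3069 N·m.
t=0.1800 s (step 12): θ=0.2093 -0.2310 -0.1261 rad, θ̇=0.2041 0.3980 0.1038 rad/s, p_ee=0.0903 -0.0126 0.4827 m, τ=0.0892 0.2967 0.1489 N·m.
t=0.2400 s (step 16): θ=0.2127 -0.2144 -0.1265 rad, θ̇=-0.0940 0.1069 0.1090 rad/s, p_ee=0.0851 -0.0121 0.4841 m, τ=0.1098 0.6465 0.2794 N·m.
t=0.3000 s (step 20): θ=0.2122 -0.2100 -0.1293 rad, θ̇=-0.1165 -0.0382 0.0856 rad/s, p_ee=0.0840 -0.0122 0.4844 m, τ=0.1071 0.8883 0.3619 N·m.
t=0.3600 s (step 24): θ=0.2112 -0.2118 -0.1331 rad, θ̇=-0.1174 -0.1083 0.0758 rad/s, p_ee=0.0850 -0.0125 0.4841 m, τ=0.1066 1.0522 0.4175 N·m.
t=0.4200 s (step 28): θ=0.2102 -0.2164 -0.1371 rad, θ̇=-0.1132 -0.1346 0.0730 rad/s, p_ee=0.0869 -0.0129 0.4835 m, τ=0.1079 1.1616 0.4549 N·m.
t=0.4800 s (step 32): θ=0.2093 -0.2218 -0.1411 rad, θ̇=-0.1080 -0.1371 0.0736 rad/s, p_ee=0.0891 -0.0132 0.4829 m, τ=0.1100 1.2335 0.4800 N·m.
t=0.5400 s (step 36): θ=0.2084 -0.2270 -0.1449 rad, θ̇=-0.1030 -0.1277 0.0759 rad/s, p_ee=0.0912 -0.0136 0.4823 m, τ=0.1125 1.2799 0.4967 N·m.
t=0.6000 s (step 40): θ=0.2076 -0.2316 -0.1484 rad, θ̇=-0.0986 -0.1136 0.0790 rad/s, p_ee=0.0930 -0.0139 0.4818 m, τ=0.1149 1.3093 0.5078 N·m.
t=0.6600 s (step 44): θ=0.2069 -0.2353 -0.1516 rad, θ̇=-0.0947 -0.0987 0.0825 rad/s, p_ee=0.0945 -0.0142 0.4813 m, τ=0.1171 1.3273 0.5153 N·m.
t=0.7200 s (step 48): θ=0.2063 -0.2381 -0.1545 rad, θ̇=-0.0914 -0.0849 0.0861 rad/s, p_ee=0.0958 -0.0144 0.4809 m, τ=-2.0478 2.1020 -0.2098 N·m.
t=0.7800 s (step 52): θ=0.1413 -0.2357 -0.1709 rad, θ̇=-0.4669 0.0121 -0.1609 rad/s, p_ee=0.0956 -0.0216 0.4804 m, τ=0.2273 1.3222 0.5864 N·m.
t=0.8400 s (step 56): θ=0.1325 -0.2371 -0.1725 rad, θ̇=0.0842 0.0078 -0.1044 rad/s, p_ee=0.0960 -0.0226 0.4802 m, τ=0.1458 1.3487 0.5553 N·m.
t=0.9000 s (step 60): θ=0.1348 -0.2393 -0.1705 rad, θ̇=0.1414 0.0067 -0.0898 rad/s, p_ee=0.0966 -0.0223 0.4801 m, τ=0.1352 1.3609 0.5516 N·m.
t=0.9600 s (step 64): θ=0.1386 -0.2414 -0.1677 rad, θ̇=0.1444 0.0077 -0.0817 rad/s, p_ee=0.0970 -0.0218 0.4800 m, τ=0.1325 1.3675 0.5493 N·m.
t=1.0200 s (step 68): θ=0.1423 -0.2434 -0.1649 rad, θ̇=0.1407 0.0122 -0.0840 rad/s, p_ee=0.0974 -0.0214 0.4799 m, τ=0.1314 1.3711 0.5473 N·m.
t=1.0800 s (step 72): θ=0.1458 -0.2451 -0.1623 rad, θ̇=0.1361 0.0171 -0.0882 rad/s, p_ee=0.0978 -0.0209 0.4799 m, τ=0.1307 1.3727 0.5452 N·m.
t=1.1400 s (step 76): θ=0.1490 -0.2466 -0.1599 rad, θ̇=0.1312 0.0215 -0.0923 rad/s, p_ee=0.0980 -0.0205 0.4799 m, τ=0.1301 1.3732 0.5431 N·m.
t=1.2000 s (step 80): θ=0.1520 -0.2477 -0.1578 rad, θ̇=0.1263 0.0252 -0.0960 rad/s, p_ee=0.0982 -0.0201 0.4798 m, τ=0.1295 1.3730 0.5410 N·m.
t=1.2600 s (step 84): θ=0.1547 -0.2487 -0.1559 rad, θ̇=0.1215 0.0283 -0.0993 rad/s, p_ee=0.0984 -0.0197 0.4798 m, τ=0.1291 1.3724 0.5391 N·m.
t=1.3200 s (step 88): θ=0.1572 -0.2495 -0.1542 rad, θ̇=0.1169 0.0307 -0.1022 rad/s, p_ee=0.0985 -0.0194 0.4798 m, τ=0.1286 1.3716 0.5373 N·m.
t=1.3800 s (step 92): θ=0.1498 -0.3055 -0.1133 rad, θ̇=0.0533 -1.8606 0.6118 rad/s, p_ee=0.1114 -0.0193 0.4760 m, τ=0.0140 4.8555 1.5586 N·m.
t=1.4400 s (step 96): θ=0.1543 -0.3734 -0.1113 rad, θ̇=0.0025 -0.6720 0.0154 rad/s, p_ee=0.1322 -0.0200 0.4680 m, τ=0.1276 3.6920 1.2216 N·m.
t=1.5000 s (step 100): θ=0.1530 -0.4006 -0.1293 rad, θ̇=-0.0512 -0.3243 -0.0717 rad/s, p_ee=0.1423 -0.0215 0.4633 m, τ=0.1823 3.4253 1.1567 N·m.
t=1.5600 s (step 104): θ=0.1524 -0.4068 -0.1306 rad, θ̇=0.0571 0.1187 -0.1110 rad/s, p_ee=0.1443 -0.0217 0.4624 m, τ=0.1826 2.7092 0.9232 N·m.
t=1.6200 s (step 108): θ=0.1539 -0.3954 -0.1296 rad, θ̇=0.0683 0.3057 -0.0717 rad/s, p_ee=0.1408 -0.0213 0.4641 m, τ=0.1851 2.2300 0.7685 N·m.
t=1.6800 s (step 112): θ=0.1557 -0.3768 -0.1271 rad, θ̇=0.0710 0.3716 -0.0628 rad/s, p_ee=0.1349 -0.0207 0.4667 m, τ=0.1814 1.9132 0.6677 N·m.
t=1.7400 s (step 116): θ=0.1574 -0.3564 -0.1245 rad, θ̇=0.0732 0.3718 -0.0677 rad/s, p_ee=0.1285 -0.0200 0.4694 m, τ=0.1737 1.7061 0.6027 N·m.
t=1.7700 s (step 118): θ=0.1582 -0.3466 -0.1232 rad, θ̇=0.0742 0.3582 -0.0723 rad/s, p_ee=0.1253 -0.0197 0.4707 m.
final p_ee position (m): 0.1253 -0.0197 0.4707
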